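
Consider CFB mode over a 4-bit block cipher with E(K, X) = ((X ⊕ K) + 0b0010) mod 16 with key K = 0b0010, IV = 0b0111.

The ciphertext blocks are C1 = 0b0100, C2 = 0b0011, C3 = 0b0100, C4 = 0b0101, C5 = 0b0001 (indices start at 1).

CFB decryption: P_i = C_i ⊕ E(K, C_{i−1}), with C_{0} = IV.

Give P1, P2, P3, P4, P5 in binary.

P1: E(K, 0b0111) = 0b0111; 0b0100 ⊕ 0b0111 = 0b0011.
P2: E(K, 0b0100) = 0b1000; 0b0011 ⊕ 0b1000 = 0b1011.
P3: E(K, 0b0011) = 0b0011; 0b0100 ⊕ 0b0011 = 0b0111.
P4: E(K, 0b0100) = 0b1000; 0b0101 ⊕ 0b1000 = 0b1101.
P5: E(K, 0b0101) = 0b1001; 0b0001 ⊕ 0b1001 = 0b1000.

P1 = 0b0011, P2 = 0b1011, P3 = 0b0111, P4 = 0b1101, P5 = 0b1000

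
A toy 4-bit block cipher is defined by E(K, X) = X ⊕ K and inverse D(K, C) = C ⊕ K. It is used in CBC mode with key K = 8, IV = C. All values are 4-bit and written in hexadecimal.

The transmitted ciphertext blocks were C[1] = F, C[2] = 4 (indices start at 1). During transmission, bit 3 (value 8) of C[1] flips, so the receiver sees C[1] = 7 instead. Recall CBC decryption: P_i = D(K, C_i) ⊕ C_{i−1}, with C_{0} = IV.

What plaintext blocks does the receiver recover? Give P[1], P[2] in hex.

Only C[1] changed, to 7. In CBC, a change in C_i garbles P_i and flips the same bit in P_{i+1}. Decrypting the received ciphertext:
P[1]: D(K, 7) = F; F ⊕ C = 3.
P[2]: D(K, 4) = C; C ⊕ 7 = B.
Blocks that differ from the original plaintext: P[1], P[2].

P[1] = 3, P[2] = B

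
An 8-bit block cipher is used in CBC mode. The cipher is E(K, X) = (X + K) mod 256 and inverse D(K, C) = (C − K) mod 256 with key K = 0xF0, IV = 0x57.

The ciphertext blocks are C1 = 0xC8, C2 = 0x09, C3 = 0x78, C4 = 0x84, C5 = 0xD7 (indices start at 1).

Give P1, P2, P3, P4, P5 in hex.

CBC decryption: P_i = D(K, C_i) ⊕ C_{i−1}, with C_{0} = IV.
P1: D(K, 0xC8) = 0xD8; 0xD8 ⊕ 0x57 = 0x8F.
P2: D(K, 0x09) = 0x19; 0x19 ⊕ 0xC8 = 0xD1.
P3: D(K, 0x78) = 0x88; 0x88 ⊕ 0x09 = 0x81.
P4: D(K, 0x84) = 0x94; 0x94 ⊕ 0x78 = 0xEC.
P5: D(K, 0xD7) = 0xE7; 0xE7 ⊕ 0x84 = 0x63.

P1 = 0x8F, P2 = 0xD1, P3 = 0x81, P4 = 0xEC, P5 = 0x63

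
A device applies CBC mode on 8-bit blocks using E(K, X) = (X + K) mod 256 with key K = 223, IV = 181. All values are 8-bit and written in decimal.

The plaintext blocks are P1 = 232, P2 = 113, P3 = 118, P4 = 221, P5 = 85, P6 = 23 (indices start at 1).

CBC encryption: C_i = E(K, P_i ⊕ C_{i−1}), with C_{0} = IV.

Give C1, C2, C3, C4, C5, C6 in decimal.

C1 = 60, C2 = 44, C3 = 57, C4 = 195, C5 = 117, C6 = 65

C1: P1 ⊕ 181 = 93; E(K, 93) = 60.
C2: P2 ⊕ 60 = 77; E(K, 77) = 44.
C3: P3 ⊕ 44 = 90; E(K, 90) = 57.
C4: P4 ⊕ 57 = 228; E(K, 228) = 195.
C5: P5 ⊕ 195 = 150; E(K, 150) = 117.
C6: P6 ⊕ 117 = 98; E(K, 98) = 65.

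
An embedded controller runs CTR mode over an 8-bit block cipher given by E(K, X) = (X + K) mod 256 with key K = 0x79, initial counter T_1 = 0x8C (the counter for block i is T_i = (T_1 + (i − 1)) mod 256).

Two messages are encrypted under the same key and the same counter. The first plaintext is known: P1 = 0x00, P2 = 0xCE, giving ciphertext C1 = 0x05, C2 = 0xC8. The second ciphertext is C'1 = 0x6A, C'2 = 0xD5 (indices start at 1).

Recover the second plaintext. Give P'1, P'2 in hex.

In CTR with a reused counter, both messages share the same keystream S_i, so C_i ⊕ C'_i = P_i ⊕ P'_i and thus P'_i = P_i ⊕ C_i ⊕ C'_i.
P'1: 0x00 ⊕ 0x05 ⊕ 0x6A = 0x6F.
P'2: 0xCE ⊕ 0xC8 ⊕ 0xD5 = 0xD3.

P'1 = 0x6F, P'2 = 0xD3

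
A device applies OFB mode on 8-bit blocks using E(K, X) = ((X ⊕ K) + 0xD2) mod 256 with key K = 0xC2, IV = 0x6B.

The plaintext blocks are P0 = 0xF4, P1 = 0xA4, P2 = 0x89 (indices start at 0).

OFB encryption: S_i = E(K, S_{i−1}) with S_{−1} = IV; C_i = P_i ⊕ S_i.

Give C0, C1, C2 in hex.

C0 = 0x8F, C1 = 0x2F, C2 = 0x92

C0: S = E(K, 0x6B) = 0x7B; 0xF4 ⊕ 0x7B = 0x8F.
C1: S = E(K, 0x7B) = 0x8B; 0xA4 ⊕ 0x8B = 0x2F.
C2: S = E(K, 0x8B) = 0x1B; 0x89 ⊕ 0x1B = 0x92.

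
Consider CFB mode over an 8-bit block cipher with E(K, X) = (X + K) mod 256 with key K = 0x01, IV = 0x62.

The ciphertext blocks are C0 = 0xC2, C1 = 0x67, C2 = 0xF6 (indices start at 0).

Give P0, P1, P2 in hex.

P0 = 0xA1, P1 = 0xA4, P2 = 0x9E

CFB decryption: P_i = C_i ⊕ E(K, C_{i−1}), with C_{−1} = IV.
P0: E(K, 0x62) = 0x63; 0xC2 ⊕ 0x63 = 0xA1.
P1: E(K, 0xC2) = 0xC3; 0x67 ⊕ 0xC3 = 0xA4.
P2: E(K, 0x67) = 0x68; 0xF6 ⊕ 0x68 = 0x9E.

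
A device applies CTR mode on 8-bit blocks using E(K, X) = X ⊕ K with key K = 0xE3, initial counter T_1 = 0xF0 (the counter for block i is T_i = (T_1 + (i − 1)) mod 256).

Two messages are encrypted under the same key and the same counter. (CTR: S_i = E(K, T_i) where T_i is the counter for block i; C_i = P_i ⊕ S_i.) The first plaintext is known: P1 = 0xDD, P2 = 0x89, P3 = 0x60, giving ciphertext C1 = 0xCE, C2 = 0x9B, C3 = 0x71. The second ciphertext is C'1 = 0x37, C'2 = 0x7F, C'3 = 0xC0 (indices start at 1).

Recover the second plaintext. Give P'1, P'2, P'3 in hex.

P'1 = 0x24, P'2 = 0x6D, P'3 = 0xD1

In CTR with a reused counter, both messages share the same keystream S_i, so C_i ⊕ C'_i = P_i ⊕ P'_i and thus P'_i = P_i ⊕ C_i ⊕ C'_i.
P'1: 0xDD ⊕ 0xCE ⊕ 0x37 = 0x24.
P'2: 0x89 ⊕ 0x9B ⊕ 0x7F = 0x6D.
P'3: 0x60 ⊕ 0x71 ⊕ 0xC0 = 0xD1.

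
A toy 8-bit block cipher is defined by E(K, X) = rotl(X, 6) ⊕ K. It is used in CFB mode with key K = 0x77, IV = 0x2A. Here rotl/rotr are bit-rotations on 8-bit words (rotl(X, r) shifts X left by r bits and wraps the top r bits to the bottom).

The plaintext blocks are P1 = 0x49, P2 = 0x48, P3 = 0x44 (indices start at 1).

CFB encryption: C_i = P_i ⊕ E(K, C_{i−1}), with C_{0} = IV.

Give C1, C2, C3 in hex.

C1: E(K, 0x2A) = 0xFD; 0x49 ⊕ 0xFD = 0xB4.
C2: E(K, 0xB4) = 0x5A; 0x48 ⊕ 0x5A = 0x12.
C3: E(K, 0x12) = 0xF3; 0x44 ⊕ 0xF3 = 0xB7.

C1 = 0xB4, C2 = 0x12, C3 = 0xB7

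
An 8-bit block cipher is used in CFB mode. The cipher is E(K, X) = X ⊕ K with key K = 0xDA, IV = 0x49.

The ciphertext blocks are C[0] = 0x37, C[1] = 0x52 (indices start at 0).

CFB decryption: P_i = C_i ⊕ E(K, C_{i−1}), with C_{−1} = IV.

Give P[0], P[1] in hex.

P[0]: E(K, 0x49) = 0x93; 0x37 ⊕ 0x93 = 0xA4.
P[1]: E(K, 0x37) = 0xED; 0x52 ⊕ 0xED = 0xBF.

P[0] = 0xA4, P[1] = 0xBF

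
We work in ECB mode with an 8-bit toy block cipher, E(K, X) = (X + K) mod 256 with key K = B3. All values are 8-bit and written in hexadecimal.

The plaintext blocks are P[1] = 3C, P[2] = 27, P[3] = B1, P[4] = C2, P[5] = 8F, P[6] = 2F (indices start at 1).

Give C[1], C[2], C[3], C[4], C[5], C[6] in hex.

C[1] = EF, C[2] = DA, C[3] = 64, C[4] = 75, C[5] = 42, C[6] = E2

ECB encryption: C_i = E(K, P_i).
C[1]: E(K, 3C) = EF.
C[2]: E(K, 27) = DA.
C[3]: E(K, B1) = 64.
C[4]: E(K, C2) = 75.
C[5]: E(K, 8F) = 42.
C[6]: E(K, 2F) = E2.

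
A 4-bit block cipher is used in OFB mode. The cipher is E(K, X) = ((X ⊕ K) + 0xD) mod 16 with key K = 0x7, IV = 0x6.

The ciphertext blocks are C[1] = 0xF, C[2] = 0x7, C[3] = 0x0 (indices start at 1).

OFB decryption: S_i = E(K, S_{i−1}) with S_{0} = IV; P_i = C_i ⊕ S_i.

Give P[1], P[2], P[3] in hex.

P[1]: S = E(K, 0x6) = 0xE; 0xF ⊕ 0xE = 0x1.
P[2]: S = E(K, 0xE) = 0x6; 0x7 ⊕ 0x6 = 0x1.
P[3]: S = E(K, 0x6) = 0xE; 0x0 ⊕ 0xE = 0xE.

P[1] = 0x1, P[2] = 0x1, P[3] = 0xE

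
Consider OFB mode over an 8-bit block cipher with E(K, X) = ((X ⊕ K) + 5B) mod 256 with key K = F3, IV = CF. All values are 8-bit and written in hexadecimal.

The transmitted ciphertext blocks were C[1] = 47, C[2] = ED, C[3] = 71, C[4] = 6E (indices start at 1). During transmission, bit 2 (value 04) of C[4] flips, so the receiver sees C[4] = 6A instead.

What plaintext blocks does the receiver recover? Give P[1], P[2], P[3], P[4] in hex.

OFB decryption: S_i = E(K, S_{i−1}) with S_{0} = IV; P_i = C_i ⊕ S_i.
Only C[4] changed, to 6A. In OFB, a change in C_i flips the same bit in P_i only; the keystream is unaffected. Decrypting the received ciphertext:
P[1]: S = E(K, CF) = 97; 47 ⊕ 97 = D0.
P[2]: S = E(K, 97) = BF; ED ⊕ BF = 52.
P[3]: S = E(K, BF) = A7; 71 ⊕ A7 = D6.
P[4]: S = E(K, A7) = AF; 6A ⊕ AF = C5.
Blocks that differ from the original plaintext: P[4].

P[1] = D0, P[2] = 52, P[3] = D6, P[4] = C5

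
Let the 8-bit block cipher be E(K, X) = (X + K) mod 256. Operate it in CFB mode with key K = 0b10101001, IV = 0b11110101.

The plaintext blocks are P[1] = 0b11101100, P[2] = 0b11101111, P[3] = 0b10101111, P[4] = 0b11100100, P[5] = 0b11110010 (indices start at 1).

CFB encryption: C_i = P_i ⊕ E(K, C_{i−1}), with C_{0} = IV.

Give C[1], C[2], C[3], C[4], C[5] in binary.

C[1] = 0b01110010, C[2] = 0b11110100, C[3] = 0b00110010, C[4] = 0b00111111, C[5] = 0b00011010

C[1]: E(K, 0b11110101) = 0b10011110; 0b11101100 ⊕ 0b10011110 = 0b01110010.
C[2]: E(K, 0b01110010) = 0b00011011; 0b11101111 ⊕ 0b00011011 = 0b11110100.
C[3]: E(K, 0b11110100) = 0b10011101; 0b10101111 ⊕ 0b10011101 = 0b00110010.
C[4]: E(K, 0b00110010) = 0b11011011; 0b11100100 ⊕ 0b11011011 = 0b00111111.
C[5]: E(K, 0b00111111) = 0b11101000; 0b11110010 ⊕ 0b11101000 = 0b00011010.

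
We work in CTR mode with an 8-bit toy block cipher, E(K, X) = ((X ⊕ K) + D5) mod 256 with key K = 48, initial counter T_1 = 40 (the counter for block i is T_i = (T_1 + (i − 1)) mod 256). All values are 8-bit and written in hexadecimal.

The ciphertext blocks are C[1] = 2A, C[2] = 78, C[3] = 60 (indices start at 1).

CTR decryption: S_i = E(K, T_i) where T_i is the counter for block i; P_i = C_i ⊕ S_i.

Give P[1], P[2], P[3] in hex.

P[1] = F7, P[2] = A6, P[3] = BF

P[1]: T = 40, S = E(K, T) = DD; 2A ⊕ DD = F7.
P[2]: T = 41, S = E(K, T) = DE; 78 ⊕ DE = A6.
P[3]: T = 42, S = E(K, T) = DF; 60 ⊕ DF = BF.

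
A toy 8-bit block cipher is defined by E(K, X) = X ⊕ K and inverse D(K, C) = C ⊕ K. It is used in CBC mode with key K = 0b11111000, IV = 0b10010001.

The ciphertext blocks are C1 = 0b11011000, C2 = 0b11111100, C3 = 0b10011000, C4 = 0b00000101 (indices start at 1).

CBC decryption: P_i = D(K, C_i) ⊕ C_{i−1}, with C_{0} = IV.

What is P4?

P4 = 0b01100101

P4: D(K, 0b00000101) = 0b11111101; 0b11111101 ⊕ 0b10011000 = 0b01100101.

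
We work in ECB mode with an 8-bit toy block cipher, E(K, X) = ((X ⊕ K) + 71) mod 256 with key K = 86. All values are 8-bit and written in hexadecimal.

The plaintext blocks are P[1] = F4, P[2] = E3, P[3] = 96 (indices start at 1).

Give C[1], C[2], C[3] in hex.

ECB encryption: C_i = E(K, P_i).
C[1]: E(K, F4) = E3.
C[2]: E(K, E3) = D6.
C[3]: E(K, 96) = 81.

C[1] = E3, C[2] = D6, C[3] = 81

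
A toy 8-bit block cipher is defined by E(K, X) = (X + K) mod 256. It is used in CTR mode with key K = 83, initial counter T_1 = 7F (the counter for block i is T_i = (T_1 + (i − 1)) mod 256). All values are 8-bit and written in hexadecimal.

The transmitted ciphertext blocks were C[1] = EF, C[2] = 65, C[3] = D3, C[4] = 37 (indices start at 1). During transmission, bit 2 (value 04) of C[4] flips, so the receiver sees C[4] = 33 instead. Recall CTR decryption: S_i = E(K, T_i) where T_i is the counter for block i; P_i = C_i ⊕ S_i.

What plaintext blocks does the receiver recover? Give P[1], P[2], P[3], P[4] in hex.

Only C[4] changed, to 33. In CTR, a change in C_i flips the same bit in P_i only; the keystream is unaffected. Decrypting the received ciphertext:
P[1]: T = 7F, S = E(K, T) = 02; EF ⊕ 02 = ED.
P[2]: T = 80, S = E(K, T) = 03; 65 ⊕ 03 = 66.
P[3]: T = 81, S = E(K, T) = 04; D3 ⊕ 04 = D7.
P[4]: T = 82, S = E(K, T) = 05; 33 ⊕ 05 = 36.
Blocks that differ from the original plaintext: P[4].

P[1] = ED, P[2] = 66, P[3] = D7, P[4] = 36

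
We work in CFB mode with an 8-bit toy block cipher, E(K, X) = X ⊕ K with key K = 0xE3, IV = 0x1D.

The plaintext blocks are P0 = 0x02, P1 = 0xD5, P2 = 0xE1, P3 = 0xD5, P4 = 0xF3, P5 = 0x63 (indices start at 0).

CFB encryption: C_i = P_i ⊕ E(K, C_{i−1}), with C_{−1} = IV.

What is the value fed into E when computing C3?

C0: E(K, 0x1D) = 0xFE; 0x02 ⊕ 0xFE = 0xFC.
C1: E(K, 0xFC) = 0x1F; 0xD5 ⊕ 0x1F = 0xCA.
C2: E(K, 0xCA) = 0x29; 0xE1 ⊕ 0x29 = 0xC8.
C3: E(K, 0xC8) = 0x2B; 0xD5 ⊕ 0x2B = 0xFE.
So the input to E for block 3 is 0xC8.

0xC8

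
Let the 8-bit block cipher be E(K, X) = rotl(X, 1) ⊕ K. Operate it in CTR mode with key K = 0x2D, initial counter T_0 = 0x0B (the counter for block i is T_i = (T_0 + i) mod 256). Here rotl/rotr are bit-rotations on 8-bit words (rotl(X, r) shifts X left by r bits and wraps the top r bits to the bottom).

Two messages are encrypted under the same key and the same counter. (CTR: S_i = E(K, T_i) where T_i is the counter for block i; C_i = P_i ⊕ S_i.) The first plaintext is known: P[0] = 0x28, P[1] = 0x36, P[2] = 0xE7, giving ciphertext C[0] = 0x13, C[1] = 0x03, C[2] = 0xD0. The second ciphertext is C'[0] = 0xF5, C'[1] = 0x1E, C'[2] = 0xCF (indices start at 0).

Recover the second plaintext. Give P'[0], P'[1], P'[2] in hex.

In CTR with a reused counter, both messages share the same keystream S_i, so C_i ⊕ C'_i = P_i ⊕ P'_i and thus P'_i = P_i ⊕ C_i ⊕ C'_i.
P'[0]: 0x28 ⊕ 0x13 ⊕ 0xF5 = 0xCE.
P'[1]: 0x36 ⊕ 0x03 ⊕ 0x1E = 0x2B.
P'[2]: 0xE7 ⊕ 0xD0 ⊕ 0xCF = 0xF8.

P'[0] = 0xCE, P'[1] = 0x2B, P'[2] = 0xF8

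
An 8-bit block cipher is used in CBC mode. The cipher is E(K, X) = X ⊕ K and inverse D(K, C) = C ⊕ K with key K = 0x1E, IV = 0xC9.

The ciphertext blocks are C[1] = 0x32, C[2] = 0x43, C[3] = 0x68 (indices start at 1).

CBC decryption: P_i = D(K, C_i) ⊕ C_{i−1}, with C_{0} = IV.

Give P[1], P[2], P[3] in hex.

P[1]: D(K, 0x32) = 0x2C; 0x2C ⊕ 0xC9 = 0xE5.
P[2]: D(K, 0x43) = 0x5D; 0x5D ⊕ 0x32 = 0x6F.
P[3]: D(K, 0x68) = 0x76; 0x76 ⊕ 0x43 = 0x35.

P[1] = 0xE5, P[2] = 0x6F, P[3] = 0x35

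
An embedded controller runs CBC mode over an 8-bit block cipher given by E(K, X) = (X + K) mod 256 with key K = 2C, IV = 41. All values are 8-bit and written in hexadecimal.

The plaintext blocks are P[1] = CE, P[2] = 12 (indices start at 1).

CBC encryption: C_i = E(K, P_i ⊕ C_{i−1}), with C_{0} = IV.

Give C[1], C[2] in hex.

C[1] = BB, C[2] = D5

C[1]: P[1] ⊕ 41 = 8F; E(K, 8F) = BB.
C[2]: P[2] ⊕ BB = A9; E(K, A9) = D5.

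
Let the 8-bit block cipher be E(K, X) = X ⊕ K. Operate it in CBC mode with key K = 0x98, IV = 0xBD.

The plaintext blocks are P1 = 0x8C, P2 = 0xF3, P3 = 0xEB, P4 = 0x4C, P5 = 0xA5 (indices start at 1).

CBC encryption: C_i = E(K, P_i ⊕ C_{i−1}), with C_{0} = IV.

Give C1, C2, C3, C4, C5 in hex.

C1 = 0xA9, C2 = 0xC2, C3 = 0xB1, C4 = 0x65, C5 = 0x58

C1: P1 ⊕ 0xBD = 0x31; E(K, 0x31) = 0xA9.
C2: P2 ⊕ 0xA9 = 0x5A; E(K, 0x5A) = 0xC2.
C3: P3 ⊕ 0xC2 = 0x29; E(K, 0x29) = 0xB1.
C4: P4 ⊕ 0xB1 = 0xFD; E(K, 0xFD) = 0x65.
C5: P5 ⊕ 0x65 = 0xC0; E(K, 0xC0) = 0x58.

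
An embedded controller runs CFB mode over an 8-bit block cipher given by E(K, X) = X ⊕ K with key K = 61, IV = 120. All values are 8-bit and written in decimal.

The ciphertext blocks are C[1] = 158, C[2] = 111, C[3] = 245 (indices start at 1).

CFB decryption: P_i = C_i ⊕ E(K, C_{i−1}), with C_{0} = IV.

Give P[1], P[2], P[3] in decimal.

P[1] = 219, P[2] = 204, P[3] = 167

P[1]: E(K, 120) = 69; 158 ⊕ 69 = 219.
P[2]: E(K, 158) = 163; 111 ⊕ 163 = 204.
P[3]: E(K, 111) = 82; 245 ⊕ 82 = 167.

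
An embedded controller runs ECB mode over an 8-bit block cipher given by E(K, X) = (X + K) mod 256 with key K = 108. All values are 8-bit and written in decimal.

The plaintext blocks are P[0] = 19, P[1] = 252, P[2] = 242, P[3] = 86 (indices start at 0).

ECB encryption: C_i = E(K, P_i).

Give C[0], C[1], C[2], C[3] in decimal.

C[0]: E(K, 19) = 127.
C[1]: E(K, 252) = 104.
C[2]: E(K, 242) = 94.
C[3]: E(K, 86) = 194.

C[0] = 127, C[1] = 104, C[2] = 94, C[3] = 194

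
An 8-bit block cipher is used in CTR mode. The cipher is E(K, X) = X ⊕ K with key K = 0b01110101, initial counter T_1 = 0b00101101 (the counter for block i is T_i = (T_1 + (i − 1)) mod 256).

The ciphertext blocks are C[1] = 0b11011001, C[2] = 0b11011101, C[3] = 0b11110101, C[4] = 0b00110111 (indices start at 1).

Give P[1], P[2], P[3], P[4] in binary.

CTR decryption: S_i = E(K, T_i) where T_i is the counter for block i; P_i = C_i ⊕ S_i.
P[1]: T = 0b00101101, S = E(K, T) = 0b01011000; 0b11011001 ⊕ 0b01011000 = 0b10000001.
P[2]: T = 0b00101110, S = E(K, T) = 0b01011011; 0b11011101 ⊕ 0b01011011 = 0b10000110.
P[3]: T = 0b00101111, S = E(K, T) = 0b01011010; 0b11110101 ⊕ 0b01011010 = 0b10101111.
P[4]: T = 0b00110000, S = E(K, T) = 0b01000101; 0b00110111 ⊕ 0b01000101 = 0b01110010.

P[1] = 0b10000001, P[2] = 0b10000110, P[3] = 0b10101111, P[4] = 0b01110010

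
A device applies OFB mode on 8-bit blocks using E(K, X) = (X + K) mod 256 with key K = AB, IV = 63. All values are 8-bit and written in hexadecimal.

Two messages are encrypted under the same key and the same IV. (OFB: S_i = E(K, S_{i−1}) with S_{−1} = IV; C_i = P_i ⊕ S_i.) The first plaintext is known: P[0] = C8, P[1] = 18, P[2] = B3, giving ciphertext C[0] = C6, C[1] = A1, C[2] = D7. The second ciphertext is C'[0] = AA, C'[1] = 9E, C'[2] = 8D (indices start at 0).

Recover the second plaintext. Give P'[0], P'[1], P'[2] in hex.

P'[0] = A4, P'[1] = 27, P'[2] = E9

In OFB with a reused IV, both messages share the same keystream S_i, so C_i ⊕ C'_i = P_i ⊕ P'_i and thus P'_i = P_i ⊕ C_i ⊕ C'_i.
P'[0]: C8 ⊕ C6 ⊕ AA = A4.
P'[1]: 18 ⊕ A1 ⊕ 9E = 27.
P'[2]: B3 ⊕ D7 ⊕ 8D = E9.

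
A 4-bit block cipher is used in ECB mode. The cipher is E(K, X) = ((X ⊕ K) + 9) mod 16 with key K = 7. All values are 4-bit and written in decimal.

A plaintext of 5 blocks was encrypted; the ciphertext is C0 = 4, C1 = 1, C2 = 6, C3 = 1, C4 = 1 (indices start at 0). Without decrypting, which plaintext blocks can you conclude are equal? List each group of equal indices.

P1 = P3 = P4

ECB encrypts each block independently with the same key, so equal ciphertext blocks imply equal plaintext blocks.
C1 = C3 = C4 = 1, so P1 = P3 = P4.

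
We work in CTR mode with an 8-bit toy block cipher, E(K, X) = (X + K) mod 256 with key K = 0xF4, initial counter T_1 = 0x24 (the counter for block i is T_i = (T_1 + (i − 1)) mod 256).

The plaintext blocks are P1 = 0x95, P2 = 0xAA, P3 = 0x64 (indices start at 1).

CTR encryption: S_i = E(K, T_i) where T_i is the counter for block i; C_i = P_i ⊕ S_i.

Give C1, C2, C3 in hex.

C1: T = 0x24, S = E(K, T) = 0x18; 0x95 ⊕ 0x18 = 0x8D.
C2: T = 0x25, S = E(K, T) = 0x19; 0xAA ⊕ 0x19 = 0xB3.
C3: T = 0x26, S = E(K, T) = 0x1A; 0x64 ⊕ 0x1A = 0x7E.

C1 = 0x8D, C2 = 0xB3, C3 = 0x7E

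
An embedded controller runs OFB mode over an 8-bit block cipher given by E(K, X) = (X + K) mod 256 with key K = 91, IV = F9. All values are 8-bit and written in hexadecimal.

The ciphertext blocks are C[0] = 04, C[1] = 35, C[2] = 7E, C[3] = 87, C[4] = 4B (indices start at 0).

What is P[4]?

P[4] = 85

OFB decryption: S_i = E(K, S_{i−1}) with S_{−1} = IV; P_i = C_i ⊕ S_i.
P[0]: S = E(K, F9) = 8A; 04 ⊕ 8A = 8E.
P[1]: S = E(K, 8A) = 1B; 35 ⊕ 1B = 2E.
P[2]: S = E(K, 1B) = AC; 7E ⊕ AC = D2.
P[3]: S = E(K, AC) = 3D; 87 ⊕ 3D = BA.
P[4]: S = E(K, 3D) = CE; 4B ⊕ CE = 85.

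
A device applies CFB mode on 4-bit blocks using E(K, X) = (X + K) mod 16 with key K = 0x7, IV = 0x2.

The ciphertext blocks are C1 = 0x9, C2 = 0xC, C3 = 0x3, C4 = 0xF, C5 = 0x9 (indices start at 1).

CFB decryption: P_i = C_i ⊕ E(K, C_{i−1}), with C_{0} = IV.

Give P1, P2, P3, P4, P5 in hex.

P1: E(K, 0x2) = 0x9; 0x9 ⊕ 0x9 = 0x0.
P2: E(K, 0x9) = 0x0; 0xC ⊕ 0x0 = 0xC.
P3: E(K, 0xC) = 0x3; 0x3 ⊕ 0x3 = 0x0.
P4: E(K, 0x3) = 0xA; 0xF ⊕ 0xA = 0x5.
P5: E(K, 0xF) = 0x6; 0x9 ⊕ 0x6 = 0xF.

P1 = 0x0, P2 = 0xC, P3 = 0x0, P4 = 0x5, P5 = 0xF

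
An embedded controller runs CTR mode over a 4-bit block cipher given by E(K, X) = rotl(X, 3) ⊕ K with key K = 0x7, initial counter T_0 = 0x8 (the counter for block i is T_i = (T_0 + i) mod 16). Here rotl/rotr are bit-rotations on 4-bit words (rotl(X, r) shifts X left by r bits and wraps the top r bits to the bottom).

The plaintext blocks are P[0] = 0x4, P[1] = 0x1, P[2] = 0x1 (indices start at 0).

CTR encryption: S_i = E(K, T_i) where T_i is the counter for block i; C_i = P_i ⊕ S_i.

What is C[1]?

C[1] = 0xA

C[0]: T = 0x8, S = E(K, T) = 0x3; 0x4 ⊕ 0x3 = 0x7.
C[1]: T = 0x9, S = E(K, T) = 0xB; 0x1 ⊕ 0xB = 0xA.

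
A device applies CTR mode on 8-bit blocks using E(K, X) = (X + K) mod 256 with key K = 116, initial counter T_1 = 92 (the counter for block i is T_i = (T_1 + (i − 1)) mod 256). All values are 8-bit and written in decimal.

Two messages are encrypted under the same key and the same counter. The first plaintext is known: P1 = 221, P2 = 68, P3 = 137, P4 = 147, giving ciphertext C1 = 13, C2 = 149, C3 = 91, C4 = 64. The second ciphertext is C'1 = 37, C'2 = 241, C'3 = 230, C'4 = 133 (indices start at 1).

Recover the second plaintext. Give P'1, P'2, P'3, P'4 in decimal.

In CTR with a reused counter, both messages share the same keystream S_i, so C_i ⊕ C'_i = P_i ⊕ P'_i and thus P'_i = P_i ⊕ C_i ⊕ C'_i.
P'1: 221 ⊕ 13 ⊕ 37 = 245.
P'2: 68 ⊕ 149 ⊕ 241 = 32.
P'3: 137 ⊕ 91 ⊕ 230 = 52.
P'4: 147 ⊕ 64 ⊕ 133 = 86.

P'1 = 245, P'2 = 32, P'3 = 52, P'4 = 86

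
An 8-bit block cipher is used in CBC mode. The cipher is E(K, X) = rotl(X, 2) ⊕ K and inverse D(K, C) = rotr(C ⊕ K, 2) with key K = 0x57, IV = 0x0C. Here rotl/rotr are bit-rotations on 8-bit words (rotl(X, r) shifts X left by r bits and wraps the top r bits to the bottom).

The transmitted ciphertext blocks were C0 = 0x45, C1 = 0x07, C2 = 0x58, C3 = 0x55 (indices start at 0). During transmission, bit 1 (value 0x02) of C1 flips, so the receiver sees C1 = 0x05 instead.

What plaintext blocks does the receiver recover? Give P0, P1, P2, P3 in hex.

CBC decryption: P_i = D(K, C_i) ⊕ C_{i−1}, with C_{−1} = IV.
Only C1 changed, to 0x05. In CBC, a change in C_i garbles P_i and flips the same bit in P_{i+1}. Decrypting the received ciphertext:
P0: D(K, 0x45) = 0x84; 0x84 ⊕ 0x0C = 0x88.
P1: D(K, 0x05) = 0x94; 0x94 ⊕ 0x45 = 0xD1.
P2: D(K, 0x58) = 0xC3; 0xC3 ⊕ 0x05 = 0xC6.
P3: D(K, 0x55) = 0x80; 0x80 ⊕ 0x58 = 0xD8.
Blocks that differ from the original plaintext: P1, P2.

P0 = 0x88, P1 = 0xD1, P2 = 0xC6, P3 = 0xD8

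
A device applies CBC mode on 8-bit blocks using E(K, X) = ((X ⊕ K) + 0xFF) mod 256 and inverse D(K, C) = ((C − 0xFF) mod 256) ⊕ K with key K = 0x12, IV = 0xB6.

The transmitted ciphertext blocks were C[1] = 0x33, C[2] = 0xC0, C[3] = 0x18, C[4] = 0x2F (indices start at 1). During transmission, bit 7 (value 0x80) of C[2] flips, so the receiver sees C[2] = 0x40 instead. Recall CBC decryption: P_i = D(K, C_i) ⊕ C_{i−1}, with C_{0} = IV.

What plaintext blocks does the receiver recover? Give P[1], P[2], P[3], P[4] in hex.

Only C[2] changed, to 0x40. In CBC, a change in C_i garbles P_i and flips the same bit in P_{i+1}. Decrypting the received ciphertext:
P[1]: D(K, 0x33) = 0x26; 0x26 ⊕ 0xB6 = 0x90.
P[2]: D(K, 0x40) = 0x53; 0x53 ⊕ 0x33 = 0x60.
P[3]: D(K, 0x18) = 0x0B; 0x0B ⊕ 0x40 = 0x4B.
P[4]: D(K, 0x2F) = 0x22; 0x22 ⊕ 0x18 = 0x3A.
Blocks that differ from the original plaintext: P[2], P[3].

P[1] = 0x90, P[2] = 0x60, P[3] = 0x4B, P[4] = 0x3A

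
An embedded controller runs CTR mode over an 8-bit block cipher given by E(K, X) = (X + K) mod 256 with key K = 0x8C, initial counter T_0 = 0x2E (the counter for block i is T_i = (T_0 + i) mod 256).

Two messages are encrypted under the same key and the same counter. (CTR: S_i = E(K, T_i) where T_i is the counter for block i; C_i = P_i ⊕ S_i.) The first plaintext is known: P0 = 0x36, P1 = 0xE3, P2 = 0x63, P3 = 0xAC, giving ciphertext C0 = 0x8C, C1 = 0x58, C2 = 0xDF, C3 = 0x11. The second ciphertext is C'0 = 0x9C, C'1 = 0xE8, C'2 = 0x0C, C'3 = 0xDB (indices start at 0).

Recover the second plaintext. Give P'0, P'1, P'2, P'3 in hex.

In CTR with a reused counter, both messages share the same keystream S_i, so C_i ⊕ C'_i = P_i ⊕ P'_i and thus P'_i = P_i ⊕ C_i ⊕ C'_i.
P'0: 0x36 ⊕ 0x8C ⊕ 0x9C = 0x26.
P'1: 0xE3 ⊕ 0x58 ⊕ 0xE8 = 0x53.
P'2: 0x63 ⊕ 0xDF ⊕ 0x0C = 0xB0.
P'3: 0xAC ⊕ 0x11 ⊕ 0xDB = 0x66.

P'0 = 0x26, P'1 = 0x53, P'2 = 0xB0, P'3 = 0x66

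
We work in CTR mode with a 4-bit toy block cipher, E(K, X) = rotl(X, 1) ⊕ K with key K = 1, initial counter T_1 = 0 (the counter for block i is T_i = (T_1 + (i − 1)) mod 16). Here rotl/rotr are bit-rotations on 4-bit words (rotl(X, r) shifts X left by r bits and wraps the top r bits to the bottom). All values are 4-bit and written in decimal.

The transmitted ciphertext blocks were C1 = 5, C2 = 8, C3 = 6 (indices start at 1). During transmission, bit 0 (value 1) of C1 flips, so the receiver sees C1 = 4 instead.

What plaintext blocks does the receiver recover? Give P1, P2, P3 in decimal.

P1 = 5, P2 = 11, P3 = 3

CTR decryption: S_i = E(K, T_i) where T_i is the counter for block i; P_i = C_i ⊕ S_i.
Only C1 changed, to 4. In CTR, a change in C_i flips the same bit in P_i only; the keystream is unaffected. Decrypting the received ciphertext:
P1: T = 0, S = E(K, T) = 1; 4 ⊕ 1 = 5.
P2: T = 1, S = E(K, T) = 3; 8 ⊕ 3 = 11.
P3: T = 2, S = E(K, T) = 5; 6 ⊕ 5 = 3.
Blocks that differ from the original plaintext: P1.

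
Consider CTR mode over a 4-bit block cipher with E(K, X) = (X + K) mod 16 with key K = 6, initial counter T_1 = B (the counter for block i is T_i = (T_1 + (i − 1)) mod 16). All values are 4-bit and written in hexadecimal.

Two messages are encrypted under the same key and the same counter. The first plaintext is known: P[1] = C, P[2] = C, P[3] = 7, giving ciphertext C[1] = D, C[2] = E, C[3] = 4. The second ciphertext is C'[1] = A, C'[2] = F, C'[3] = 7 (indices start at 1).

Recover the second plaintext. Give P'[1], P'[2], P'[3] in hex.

P'[1] = B, P'[2] = D, P'[3] = 4

In CTR with a reused counter, both messages share the same keystream S_i, so C_i ⊕ C'_i = P_i ⊕ P'_i and thus P'_i = P_i ⊕ C_i ⊕ C'_i.
P'[1]: C ⊕ D ⊕ A = B.
P'[2]: C ⊕ E ⊕ F = D.
P'[3]: 7 ⊕ 4 ⊕ 7 = 4.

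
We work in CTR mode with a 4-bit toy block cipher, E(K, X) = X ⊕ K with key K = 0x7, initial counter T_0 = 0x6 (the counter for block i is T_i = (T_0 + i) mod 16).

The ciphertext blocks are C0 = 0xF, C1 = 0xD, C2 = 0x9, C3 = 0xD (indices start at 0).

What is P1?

P1 = 0xD

CTR decryption: S_i = E(K, T_i) where T_i is the counter for block i; P_i = C_i ⊕ S_i.
P1: T = 0x7, S = E(K, T) = 0x0; 0xD ⊕ 0x0 = 0xD.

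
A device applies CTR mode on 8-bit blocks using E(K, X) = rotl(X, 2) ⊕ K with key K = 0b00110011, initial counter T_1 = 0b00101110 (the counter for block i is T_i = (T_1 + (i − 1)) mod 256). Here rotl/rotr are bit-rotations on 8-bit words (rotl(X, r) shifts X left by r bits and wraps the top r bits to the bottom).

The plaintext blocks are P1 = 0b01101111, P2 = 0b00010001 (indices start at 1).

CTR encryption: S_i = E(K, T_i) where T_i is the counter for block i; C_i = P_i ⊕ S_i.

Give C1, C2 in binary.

C1: T = 0b00101110, S = E(K, T) = 0b10001011; 0b01101111 ⊕ 0b10001011 = 0b11100100.
C2: T = 0b00101111, S = E(K, T) = 0b10001111; 0b00010001 ⊕ 0b10001111 = 0b10011110.

C1 = 0b11100100, C2 = 0b10011110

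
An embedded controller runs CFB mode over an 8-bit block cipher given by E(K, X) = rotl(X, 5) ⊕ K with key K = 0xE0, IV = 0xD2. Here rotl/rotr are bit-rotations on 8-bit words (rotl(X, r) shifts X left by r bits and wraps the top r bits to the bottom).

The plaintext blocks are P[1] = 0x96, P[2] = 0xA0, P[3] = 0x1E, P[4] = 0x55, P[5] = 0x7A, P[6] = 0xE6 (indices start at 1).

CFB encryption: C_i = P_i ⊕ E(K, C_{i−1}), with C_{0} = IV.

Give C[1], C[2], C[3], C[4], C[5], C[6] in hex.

C[1]: E(K, 0xD2) = 0xBA; 0x96 ⊕ 0xBA = 0x2C.
C[2]: E(K, 0x2C) = 0x65; 0xA0 ⊕ 0x65 = 0xC5.
C[3]: E(K, 0xC5) = 0x58; 0x1E ⊕ 0x58 = 0x46.
C[4]: E(K, 0x46) = 0x28; 0x55 ⊕ 0x28 = 0x7D.
C[5]: E(K, 0x7D) = 0x4F; 0x7A ⊕ 0x4F = 0x35.
C[6]: E(K, 0x35) = 0x46; 0xE6 ⊕ 0x46 = 0xA0.

C[1] = 0x2C, C[2] = 0xC5, C[3] = 0x46, C[4] = 0x7D, C[5] = 0x35, C[6] = 0xA0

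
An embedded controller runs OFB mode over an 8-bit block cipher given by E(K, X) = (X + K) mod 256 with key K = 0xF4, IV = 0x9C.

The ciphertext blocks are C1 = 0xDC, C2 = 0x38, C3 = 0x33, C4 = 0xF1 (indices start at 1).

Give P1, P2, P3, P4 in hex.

P1 = 0x4C, P2 = 0xBC, P3 = 0x4B, P4 = 0x9D

OFB decryption: S_i = E(K, S_{i−1}) with S_{0} = IV; P_i = C_i ⊕ S_i.
P1: S = E(K, 0x9C) = 0x90; 0xDC ⊕ 0x90 = 0x4C.
P2: S = E(K, 0x90) = 0x84; 0x38 ⊕ 0x84 = 0xBC.
P3: S = E(K, 0x84) = 0x78; 0x33 ⊕ 0x78 = 0x4B.
P4: S = E(K, 0x78) = 0x6C; 0xF1 ⊕ 0x6C = 0x9D.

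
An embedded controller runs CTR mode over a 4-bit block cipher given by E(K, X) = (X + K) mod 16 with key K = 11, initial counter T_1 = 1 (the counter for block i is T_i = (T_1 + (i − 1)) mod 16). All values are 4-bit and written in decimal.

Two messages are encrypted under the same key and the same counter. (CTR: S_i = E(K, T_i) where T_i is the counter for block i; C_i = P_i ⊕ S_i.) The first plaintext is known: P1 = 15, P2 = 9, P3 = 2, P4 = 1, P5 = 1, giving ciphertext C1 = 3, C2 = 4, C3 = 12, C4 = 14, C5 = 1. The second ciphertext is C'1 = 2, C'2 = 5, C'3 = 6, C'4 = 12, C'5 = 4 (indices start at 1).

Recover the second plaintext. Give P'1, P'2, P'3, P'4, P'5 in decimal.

In CTR with a reused counter, both messages share the same keystream S_i, so C_i ⊕ C'_i = P_i ⊕ P'_i and thus P'_i = P_i ⊕ C_i ⊕ C'_i.
P'1: 15 ⊕ 3 ⊕ 2 = 14.
P'2: 9 ⊕ 4 ⊕ 5 = 8.
P'3: 2 ⊕ 12 ⊕ 6 = 8.
P'4: 1 ⊕ 14 ⊕ 12 = 3.
P'5: 1 ⊕ 1 ⊕ 4 = 4.

P'1 = 14, P'2 = 8, P'3 = 8, P'4 = 3, P'5 = 4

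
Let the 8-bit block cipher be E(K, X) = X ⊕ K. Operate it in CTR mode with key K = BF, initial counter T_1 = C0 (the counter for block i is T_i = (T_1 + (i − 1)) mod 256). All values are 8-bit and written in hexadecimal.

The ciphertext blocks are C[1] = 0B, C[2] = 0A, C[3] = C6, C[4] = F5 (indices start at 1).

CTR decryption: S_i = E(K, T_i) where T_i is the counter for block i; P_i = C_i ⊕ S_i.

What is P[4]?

P[4] = 89

P[4]: T = C3, S = E(K, T) = 7C; F5 ⊕ 7C = 89.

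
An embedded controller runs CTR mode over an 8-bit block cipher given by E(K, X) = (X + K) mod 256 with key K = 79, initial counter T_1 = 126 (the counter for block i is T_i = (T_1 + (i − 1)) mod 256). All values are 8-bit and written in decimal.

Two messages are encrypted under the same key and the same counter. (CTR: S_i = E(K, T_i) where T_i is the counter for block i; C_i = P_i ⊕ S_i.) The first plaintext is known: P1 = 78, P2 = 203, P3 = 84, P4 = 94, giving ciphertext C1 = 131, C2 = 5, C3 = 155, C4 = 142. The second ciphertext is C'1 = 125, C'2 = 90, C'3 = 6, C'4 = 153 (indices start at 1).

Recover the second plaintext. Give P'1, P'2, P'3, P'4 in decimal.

P'1 = 176, P'2 = 148, P'3 = 201, P'4 = 73

In CTR with a reused counter, both messages share the same keystream S_i, so C_i ⊕ C'_i = P_i ⊕ P'_i and thus P'_i = P_i ⊕ C_i ⊕ C'_i.
P'1: 78 ⊕ 131 ⊕ 125 = 176.
P'2: 203 ⊕ 5 ⊕ 90 = 148.
P'3: 84 ⊕ 155 ⊕ 6 = 201.
P'4: 94 ⊕ 142 ⊕ 153 = 73.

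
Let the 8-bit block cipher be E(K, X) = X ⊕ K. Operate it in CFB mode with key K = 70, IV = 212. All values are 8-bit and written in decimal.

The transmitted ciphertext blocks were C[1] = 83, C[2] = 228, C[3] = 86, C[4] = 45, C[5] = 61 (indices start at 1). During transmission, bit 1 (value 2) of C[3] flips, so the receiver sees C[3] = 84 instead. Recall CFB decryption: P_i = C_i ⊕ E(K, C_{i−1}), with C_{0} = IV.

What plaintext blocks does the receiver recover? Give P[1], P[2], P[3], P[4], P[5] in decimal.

Only C[3] changed, to 84. In CFB, a change in C_i flips the same bit in P_i and garbles P_{i+1}. Decrypting the received ciphertext:
P[1]: E(K, 212) = 146; 83 ⊕ 146 = 193.
P[2]: E(K, 83) = 21; 228 ⊕ 21 = 241.
P[3]: E(K, 228) = 162; 84 ⊕ 162 = 246.
P[4]: E(K, 84) = 18; 45 ⊕ 18 = 63.
P[5]: E(K, 45) = 107; 61 ⊕ 107 = 86.
Blocks that differ from the original plaintext: P[3], P[4].

P[1] = 193, P[2] = 241, P[3] = 246, P[4] = 63, P[5] = 86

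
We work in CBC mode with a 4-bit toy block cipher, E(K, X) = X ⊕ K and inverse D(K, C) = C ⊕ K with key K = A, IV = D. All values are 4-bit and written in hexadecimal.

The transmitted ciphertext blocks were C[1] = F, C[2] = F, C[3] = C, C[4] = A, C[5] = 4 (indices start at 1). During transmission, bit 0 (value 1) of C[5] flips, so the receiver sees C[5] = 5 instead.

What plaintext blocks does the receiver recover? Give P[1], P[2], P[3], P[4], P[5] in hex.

P[1] = 8, P[2] = A, P[3] = 9, P[4] = C, P[5] = 5

CBC decryption: P_i = D(K, C_i) ⊕ C_{i−1}, with C_{0} = IV.
Only C[5] changed, to 5. In CBC, a change in C_i garbles P_i and flips the same bit in P_{i+1}. Decrypting the received ciphertext:
P[1]: D(K, F) = 5; 5 ⊕ D = 8.
P[2]: D(K, F) = 5; 5 ⊕ F = A.
P[3]: D(K, C) = 6; 6 ⊕ F = 9.
P[4]: D(K, A) = 0; 0 ⊕ C = C.
P[5]: D(K, 5) = F; F ⊕ A = 5.
Blocks that differ from the original plaintext: P[5].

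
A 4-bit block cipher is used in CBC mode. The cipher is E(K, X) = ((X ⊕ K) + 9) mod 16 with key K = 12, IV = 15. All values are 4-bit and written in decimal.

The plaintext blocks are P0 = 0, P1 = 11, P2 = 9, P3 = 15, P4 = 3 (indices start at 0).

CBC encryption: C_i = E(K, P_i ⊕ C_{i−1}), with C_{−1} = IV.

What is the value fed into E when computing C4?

C0: P0 ⊕ 15 = 15; E(K, 15) = 12.
C1: P1 ⊕ 12 = 7; E(K, 7) = 4.
C2: P2 ⊕ 4 = 13; E(K, 13) = 10.
C3: P3 ⊕ 10 = 5; E(K, 5) = 2.
C4: P4 ⊕ 2 = 1; E(K, 1) = 6.
So the input to E for block 4 is 1.

1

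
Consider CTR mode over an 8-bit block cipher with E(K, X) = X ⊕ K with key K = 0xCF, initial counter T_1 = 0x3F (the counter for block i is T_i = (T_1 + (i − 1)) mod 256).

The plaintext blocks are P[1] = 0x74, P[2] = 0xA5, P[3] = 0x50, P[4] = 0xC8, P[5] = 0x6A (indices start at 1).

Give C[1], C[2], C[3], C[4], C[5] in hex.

CTR encryption: S_i = E(K, T_i) where T_i is the counter for block i; C_i = P_i ⊕ S_i.
C[1]: T = 0x3F, S = E(K, T) = 0xF0; 0x74 ⊕ 0xF0 = 0x84.
C[2]: T = 0x40, S = E(K, T) = 0x8F; 0xA5 ⊕ 0x8F = 0x2A.
C[3]: T = 0x41, S = E(K, T) = 0x8E; 0x50 ⊕ 0x8E = 0xDE.
C[4]: T = 0x42, S = E(K, T) = 0x8D; 0xC8 ⊕ 0x8D = 0x45.
C[5]: T = 0x43, S = E(K, T) = 0x8C; 0x6A ⊕ 0x8C = 0xE6.

C[1] = 0x84, C[2] = 0x2A, C[3] = 0xDE, C[4] = 0x45, C[5] = 0xE6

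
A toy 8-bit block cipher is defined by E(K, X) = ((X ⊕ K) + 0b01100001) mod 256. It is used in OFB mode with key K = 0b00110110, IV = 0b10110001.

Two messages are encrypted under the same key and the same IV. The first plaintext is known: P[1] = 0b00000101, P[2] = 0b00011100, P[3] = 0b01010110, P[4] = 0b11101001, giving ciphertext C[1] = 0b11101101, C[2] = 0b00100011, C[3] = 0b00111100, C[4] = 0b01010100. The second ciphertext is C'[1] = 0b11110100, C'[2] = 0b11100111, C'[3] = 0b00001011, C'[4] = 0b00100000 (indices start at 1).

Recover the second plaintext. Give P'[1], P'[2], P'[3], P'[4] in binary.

In OFB with a reused IV, both messages share the same keystream S_i, so C_i ⊕ C'_i = P_i ⊕ P'_i and thus P'_i = P_i ⊕ C_i ⊕ C'_i.
P'[1]: 0b00000101 ⊕ 0b11101101 ⊕ 0b11110100 = 0b00011100.
P'[2]: 0b00011100 ⊕ 0b00100011 ⊕ 0b11100111 = 0b11011000.
P'[3]: 0b01010110 ⊕ 0b00111100 ⊕ 0b00001011 = 0b01100001.
P'[4]: 0b11101001 ⊕ 0b01010100 ⊕ 0b00100000 = 0b10011101.

P'[1] = 0b00011100, P'[2] = 0b11011000, P'[3] = 0b01100001, P'[4] = 0b10011101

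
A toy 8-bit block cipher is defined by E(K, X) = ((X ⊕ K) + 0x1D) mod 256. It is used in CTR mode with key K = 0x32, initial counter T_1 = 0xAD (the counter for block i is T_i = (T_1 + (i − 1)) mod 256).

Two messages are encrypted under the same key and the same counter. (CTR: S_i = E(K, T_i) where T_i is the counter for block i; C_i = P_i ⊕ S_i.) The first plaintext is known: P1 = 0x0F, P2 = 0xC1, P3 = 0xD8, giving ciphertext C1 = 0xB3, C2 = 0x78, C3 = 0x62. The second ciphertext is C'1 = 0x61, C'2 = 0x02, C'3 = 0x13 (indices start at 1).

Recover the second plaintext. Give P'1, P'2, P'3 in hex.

P'1 = 0xDD, P'2 = 0xBB, P'3 = 0xA9

In CTR with a reused counter, both messages share the same keystream S_i, so C_i ⊕ C'_i = P_i ⊕ P'_i and thus P'_i = P_i ⊕ C_i ⊕ C'_i.
P'1: 0x0F ⊕ 0xB3 ⊕ 0x61 = 0xDD.
P'2: 0xC1 ⊕ 0x78 ⊕ 0x02 = 0xBB.
P'3: 0xD8 ⊕ 0x62 ⊕ 0x13 = 0xA9.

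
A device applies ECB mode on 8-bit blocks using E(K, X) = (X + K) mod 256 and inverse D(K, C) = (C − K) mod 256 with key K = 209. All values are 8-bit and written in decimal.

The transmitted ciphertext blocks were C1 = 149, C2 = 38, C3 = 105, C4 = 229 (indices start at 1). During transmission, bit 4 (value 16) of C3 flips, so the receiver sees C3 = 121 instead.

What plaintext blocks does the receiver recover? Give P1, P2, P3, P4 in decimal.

P1 = 196, P2 = 85, P3 = 168, P4 = 20

ECB decryption: P_i = D(K, C_i).
Only C3 changed, to 121. In ECB, a change in C_i affects only P_i. Decrypting the received ciphertext:
P1: D(K, 149) = 196.
P2: D(K, 38) = 85.
P3: D(K, 121) = 168.
P4: D(K, 229) = 20.
Blocks that differ from the original plaintext: P3.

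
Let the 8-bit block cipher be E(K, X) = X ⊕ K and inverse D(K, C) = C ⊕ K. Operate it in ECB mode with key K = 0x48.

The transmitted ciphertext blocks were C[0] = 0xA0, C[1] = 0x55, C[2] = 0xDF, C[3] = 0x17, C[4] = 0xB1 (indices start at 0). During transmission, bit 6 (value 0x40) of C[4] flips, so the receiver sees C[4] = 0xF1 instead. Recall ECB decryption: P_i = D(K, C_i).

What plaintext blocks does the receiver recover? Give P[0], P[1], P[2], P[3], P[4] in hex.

P[0] = 0xE8, P[1] = 0x1D, P[2] = 0x97, P[3] = 0x5F, P[4] = 0xB9

Only C[4] changed, to 0xF1. In ECB, a change in C_i affects only P_i. Decrypting the received ciphertext:
P[0]: D(K, 0xA0) = 0xE8.
P[1]: D(K, 0x55) = 0x1D.
P[2]: D(K, 0xDF) = 0x97.
P[3]: D(K, 0x17) = 0x5F.
P[4]: D(K, 0xF1) = 0xB9.
Blocks that differ from the original plaintext: P[4].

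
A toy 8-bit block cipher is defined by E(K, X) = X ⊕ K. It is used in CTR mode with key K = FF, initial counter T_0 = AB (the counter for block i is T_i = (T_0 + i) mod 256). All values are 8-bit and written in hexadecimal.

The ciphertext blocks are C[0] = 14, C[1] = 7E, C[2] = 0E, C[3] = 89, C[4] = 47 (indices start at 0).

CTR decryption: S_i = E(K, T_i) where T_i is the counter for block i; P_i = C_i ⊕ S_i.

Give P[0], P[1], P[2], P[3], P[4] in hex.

P[0]: T = AB, S = E(K, T) = 54; 14 ⊕ 54 = 40.
P[1]: T = AC, S = E(K, T) = 53; 7E ⊕ 53 = 2D.
P[2]: T = AD, S = E(K, T) = 52; 0E ⊕ 52 = 5C.
P[3]: T = AE, S = E(K, T) = 51; 89 ⊕ 51 = D8.
P[4]: T = AF, S = E(K, T) = 50; 47 ⊕ 50 = 17.

P[0] = 40, P[1] = 2D, P[2] = 5C, P[3] = D8, P[4] = 17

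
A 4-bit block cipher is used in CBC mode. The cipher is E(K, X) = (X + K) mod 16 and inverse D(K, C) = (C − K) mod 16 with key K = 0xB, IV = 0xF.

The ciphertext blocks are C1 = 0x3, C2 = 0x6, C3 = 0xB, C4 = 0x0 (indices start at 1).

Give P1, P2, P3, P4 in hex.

P1 = 0x7, P2 = 0x8, P3 = 0x6, P4 = 0xE

CBC decryption: P_i = D(K, C_i) ⊕ C_{i−1}, with C_{0} = IV.
P1: D(K, 0x3) = 0x8; 0x8 ⊕ 0xF = 0x7.
P2: D(K, 0x6) = 0xB; 0xB ⊕ 0x3 = 0x8.
P3: D(K, 0xB) = 0x0; 0x0 ⊕ 0x6 = 0x6.
P4: D(K, 0x0) = 0x5; 0x5 ⊕ 0xB = 0xE.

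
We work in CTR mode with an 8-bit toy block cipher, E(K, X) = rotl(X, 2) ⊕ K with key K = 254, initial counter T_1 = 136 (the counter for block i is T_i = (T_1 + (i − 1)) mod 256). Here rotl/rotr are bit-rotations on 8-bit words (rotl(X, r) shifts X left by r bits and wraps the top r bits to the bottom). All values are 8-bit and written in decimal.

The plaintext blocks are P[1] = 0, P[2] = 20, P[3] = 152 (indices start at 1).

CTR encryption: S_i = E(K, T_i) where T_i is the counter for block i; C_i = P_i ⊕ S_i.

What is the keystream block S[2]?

216

C[1]: T = 136, S = E(K, T) = 220; 0 ⊕ 220 = 220.
C[2]: T = 137, S = E(K, T) = 216; 20 ⊕ 216 = 204.
So S[2] = 216.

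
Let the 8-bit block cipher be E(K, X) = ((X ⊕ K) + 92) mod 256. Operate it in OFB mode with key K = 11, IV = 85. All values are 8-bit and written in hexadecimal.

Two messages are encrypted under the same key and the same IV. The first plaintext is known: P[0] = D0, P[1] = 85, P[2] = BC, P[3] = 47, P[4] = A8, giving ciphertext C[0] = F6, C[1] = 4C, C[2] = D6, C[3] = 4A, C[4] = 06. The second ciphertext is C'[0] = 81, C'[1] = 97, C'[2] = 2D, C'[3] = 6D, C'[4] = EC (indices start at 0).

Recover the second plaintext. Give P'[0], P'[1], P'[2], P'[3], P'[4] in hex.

In OFB with a reused IV, both messages share the same keystream S_i, so C_i ⊕ C'_i = P_i ⊕ P'_i and thus P'_i = P_i ⊕ C_i ⊕ C'_i.
P'[0]: D0 ⊕ F6 ⊕ 81 = A7.
P'[1]: 85 ⊕ 4C ⊕ 97 = 5E.
P'[2]: BC ⊕ D6 ⊕ 2D = 47.
P'[3]: 47 ⊕ 4A ⊕ 6D = 60.
P'[4]: A8 ⊕ 06 ⊕ EC = 42.

P'[0] = A7, P'[1] = 5E, P'[2] = 47, P'[3] = 60, P'[4] = 42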